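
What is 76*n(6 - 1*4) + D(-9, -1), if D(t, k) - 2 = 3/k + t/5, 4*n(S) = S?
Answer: 176/5 ≈ 35.200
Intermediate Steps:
n(S) = S/4
D(t, k) = 2 + 3/k + t/5 (D(t, k) = 2 + (3/k + t/5) = 2 + 3/k + t/5)
76*n(6 - 1*4) + D(-9, -1) = 76*((6 - 1*4)/4) + (2 + 3/(-1) + (⅕)*(-9)) = 76*((6 - 4)/4) + (2 + 3*(-1) - 9/5) = 76*((¼)*2) + (2 - 3 - 9/5) = 76*(½) - 14/5 = 38 - 14/5 = 176/5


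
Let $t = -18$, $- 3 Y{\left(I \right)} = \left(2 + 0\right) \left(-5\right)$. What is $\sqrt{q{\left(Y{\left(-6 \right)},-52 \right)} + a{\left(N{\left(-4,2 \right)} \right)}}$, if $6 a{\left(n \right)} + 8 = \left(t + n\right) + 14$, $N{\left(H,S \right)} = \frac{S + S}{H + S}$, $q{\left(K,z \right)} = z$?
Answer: $\frac{i \sqrt{489}}{3} \approx 7.3711 i$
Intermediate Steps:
$Y{\left(I \right)} = \frac{10}{3}$ ($Y{\left(I \right)} = - \frac{\left(2 + 0\right) \left(-5\right)}{3} = - \frac{2 \left(-5\right)}{3} = \left(- \frac{1}{3}\right) \left(-10\right) = \frac{10}{3}$)
$N{\left(H,S \right)} = \frac{2 S}{H + S}$
$a{\left(n \right)} = -2 + \frac{n}{6}$ ($a{\left(n \right)} = - \frac{4}{3} + \frac{\left(-18 + n\right) + 14}{6} = - \frac{4}{3} + \frac{-4 + n}{6} = - \frac{4}{3} + \left(- \frac{2}{3} + \frac{n}{6}\right) = -2 + \frac{n}{6}$)
$\sqrt{q{\left(Y{\left(-6 \right)},-52 \right)} + a{\left(N{\left(-4,2 \right)} \right)}} = \sqrt{-52 - \left(2 - \frac{2 \cdot 2 \frac{1}{-4 + 2}}{6}\right)} = \sqrt{-52 - \left(2 - \frac{2 \cdot 2 \frac{1}{-2}}{6}\right)} = \sqrt{-52 - \left(2 - \frac{2 \cdot 2 \left(- \frac{1}{2}\right)}{6}\right)} = \sqrt{-52 + \left(-2 + \frac{1}{6} \left(-2\right)\right)} = \sqrt{-52 - \frac{7}{3}} = \sqrt{- \frac{163}{3}} = \frac{i \sqrt{489}}{3}$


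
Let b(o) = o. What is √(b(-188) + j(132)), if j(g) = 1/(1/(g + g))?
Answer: 2*√19 ≈ 8.7178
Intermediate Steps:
j(g) = 2*g (j(g) = 1/(1/(2*g)) = 2*g)
√(b(-188) + j(132)) = √(-188 + 2*132) = √(-188 + 264) = √76 = 2*√19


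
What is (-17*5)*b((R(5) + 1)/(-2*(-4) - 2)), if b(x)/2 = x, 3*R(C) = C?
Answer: -680/9 ≈ -75.556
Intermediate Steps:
R(C) = C/3
b(x) = 2*x
(-17*5)*b((R(5) + 1)/(-2*(-4) - 2)) = (-17*5)*(2*(((1/3)*5 + 1)/(-2*(-4) - 2))) = -170*(5/3 + 1)/(8 - 2) = -170*(8/3)/6 = -170*(8/3)*(1/6) = -170*4/9 = -85*8/9 = -680/9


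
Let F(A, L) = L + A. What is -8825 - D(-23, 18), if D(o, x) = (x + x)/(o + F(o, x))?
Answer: -61766/7 ≈ -8823.7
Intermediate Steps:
F(A, L) = A + L
D(o, x) = 2*x/(x + 2*o) (D(o, x) = (x + x)/(o + (o + x)) = (2*x)/(x + 2*o) = 2*x/(x + 2*o))
-8825 - D(-23, 18) = -8825 - 2*18/(18 + 2*(-23)) = -8825 - 2*18/(18 - 46) = -8825 - 2*18/(-28) = -8825 - 2*18*(-1)/28 = -8825 - 1*(-9/7) = -8825 + 9/7 = -61766/7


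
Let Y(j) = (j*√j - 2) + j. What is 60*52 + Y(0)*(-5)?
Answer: 3130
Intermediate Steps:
Y(j) = -2 + j + j^(3/2) (Y(j) = (j^(3/2) - 2) + j = (-2 + j^(3/2)) + j = -2 + j + j^(3/2))
60*52 + Y(0)*(-5) = 60*52 + (-2 + 0 + 0^(3/2))*(-5) = 3120 + (-2 + 0 + 0)*(-5) = 3120 - 2*(-5) = 3120 + 10 = 3130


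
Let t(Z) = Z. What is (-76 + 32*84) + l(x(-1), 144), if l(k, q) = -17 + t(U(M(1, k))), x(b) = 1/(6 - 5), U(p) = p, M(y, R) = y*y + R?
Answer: 2597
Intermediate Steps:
M(y, R) = R + y² (M(y, R) = y² + R = R + y²)
x(b) = 1 (x(b) = 1/1 = 1)
l(k, q) = -16 + k (l(k, q) = -17 + (k + 1²) = -17 + (k + 1) = -17 + (1 + k) = -16 + k)
(-76 + 32*84) + l(x(-1), 144) = (-76 + 32*84) + (-16 + 1) = (-76 + 2688) - 15 = 2612 - 15 = 2597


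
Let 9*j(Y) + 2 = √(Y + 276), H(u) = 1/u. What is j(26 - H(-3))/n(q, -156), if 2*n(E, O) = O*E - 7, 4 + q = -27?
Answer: -4/43461 + 2*√2721/130383 ≈ 0.00070812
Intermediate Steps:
q = -31 (q = -4 - 27 = -31)
n(E, O) = -7/2 + E*O/2 (n(E, O) = (O*E - 7)/2 = (E*O - 7)/2 = (-7 + E*O)/2 = -7/2 + E*O/2)
j(Y) = -2/9 + √(276 + Y)/9 (j(Y) = -2/9 + √(Y + 276)/9 = -2/9 + √(276 + Y)/9)
j(26 - H(-3))/n(q, -156) = (-2/9 + √(276 + (26 - 1/(-3)))/9)/(-7/2 + (½)*(-31)*(-156)) = (-2/9 + √(276 + (26 - 1*(-⅓)))/9)/(-7/2 + 2418) = (-2/9 + √(276 + (26 + ⅓))/9)/(4829/2) = (-2/9 + √(276 + 79/3)/9)*(2/4829) = (-2/9 + √(907/3)/9)*(2/4829) = (-2/9 + (√2721/3)/9)*(2/4829) = (-2/9 + √2721/27)*(2/4829) = -4/43461 + 2*√2721/130383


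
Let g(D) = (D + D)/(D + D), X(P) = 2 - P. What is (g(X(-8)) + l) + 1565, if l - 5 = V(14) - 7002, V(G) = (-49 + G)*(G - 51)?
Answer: -4136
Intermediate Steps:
V(G) = (-51 + G)*(-49 + G) (V(G) = (-49 + G)*(-51 + G) = (-51 + G)*(-49 + G))
l = -5702 (l = 5 + ((2499 + 14**2 - 100*14) - 7002) = 5 + ((2499 + 196 - 1400) - 7002) = 5 + (1295 - 7002) = 5 - 5707 = -5702)
g(D) = 1 (g(D) = (2*D)/((2*D)) = (2*D)*(1/(2*D)) = 1)
(g(X(-8)) + l) + 1565 = (1 - 5702) + 1565 = -5701 + 1565 = -4136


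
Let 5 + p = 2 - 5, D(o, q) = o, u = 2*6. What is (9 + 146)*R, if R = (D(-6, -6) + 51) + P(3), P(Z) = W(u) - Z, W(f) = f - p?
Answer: 9610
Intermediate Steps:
u = 12
p = -8 (p = -5 + (2 - 5) = -5 - 3 = -8)
W(f) = 8 + f (W(f) = f - 1*(-8) = f + 8 = 8 + f)
P(Z) = 20 - Z (P(Z) = (8 + 12) - Z = 20 - Z)
R = 62 (R = (-6 + 51) + (20 - 1*3) = 45 + (20 - 3) = 45 + 17 = 62)
(9 + 146)*R = (9 + 146)*62 = 155*62 = 9610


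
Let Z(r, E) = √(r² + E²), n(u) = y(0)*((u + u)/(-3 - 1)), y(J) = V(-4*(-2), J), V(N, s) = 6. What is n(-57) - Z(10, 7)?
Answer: 171 - √149 ≈ 158.79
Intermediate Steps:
y(J) = 6
n(u) = -3*u (n(u) = 6*((u + u)/(-3 - 1)) = 6*((2*u)/(-4)) = 6*((2*u)*(-¼)) = 6*(-u/2) = -3*u)
Z(r, E) = √(E² + r²)
n(-57) - Z(10, 7) = -3*(-57) - √(7² + 10²) = 171 - √(49 + 100) = 171 - √149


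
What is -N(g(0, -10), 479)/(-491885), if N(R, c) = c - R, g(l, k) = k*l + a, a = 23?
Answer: 456/491885 ≈ 0.00092705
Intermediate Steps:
g(l, k) = 23 + k*l (g(l, k) = k*l + 23 = 23 + k*l)
-N(g(0, -10), 479)/(-491885) = -(479 - (23 - 10*0))/(-491885) = -(479 - (23 + 0))*(-1)/491885 = -(479 - 1*23)*(-1)/491885 = -(479 - 23)*(-1)/491885 = -456*(-1)/491885 = -1*(-456/491885) = 456/491885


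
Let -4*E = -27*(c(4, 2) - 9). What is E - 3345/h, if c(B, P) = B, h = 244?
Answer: -2895/61 ≈ -47.459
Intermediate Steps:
E = -135/4 (E = -(-27)*(4 - 9)/4 = -(-27)*(-5)/4 = -¼*135 = -135/4 ≈ -33.750)
E - 3345/h = -135/4 - 3345/244 = -2895/61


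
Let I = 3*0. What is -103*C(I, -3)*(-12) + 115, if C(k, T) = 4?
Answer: 5059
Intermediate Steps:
I = 0
-103*C(I, -3)*(-12) + 115 = -412*(-12) + 115 = -103*(-48) + 115 = 4944 + 115 = 5059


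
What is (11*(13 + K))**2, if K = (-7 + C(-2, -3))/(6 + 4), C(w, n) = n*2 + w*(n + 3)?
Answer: 1656369/100 ≈ 16564.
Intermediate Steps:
C(w, n) = 2*n + w*(3 + n)
K = -13/10 (K = (-7 + (2*(-3) + 3*(-2) - 3*(-2)))/(6 + 4) = (-7 + (-6 - 6 + 6))/10 = (-7 - 6)*(1/10) = -13*1/10 = -13/10 ≈ -1.3000)
(11*(13 + K))**2 = (11*(13 - 13/10))**2 = (11*(117/10))**2 = (1287/10)**2 = 1656369/100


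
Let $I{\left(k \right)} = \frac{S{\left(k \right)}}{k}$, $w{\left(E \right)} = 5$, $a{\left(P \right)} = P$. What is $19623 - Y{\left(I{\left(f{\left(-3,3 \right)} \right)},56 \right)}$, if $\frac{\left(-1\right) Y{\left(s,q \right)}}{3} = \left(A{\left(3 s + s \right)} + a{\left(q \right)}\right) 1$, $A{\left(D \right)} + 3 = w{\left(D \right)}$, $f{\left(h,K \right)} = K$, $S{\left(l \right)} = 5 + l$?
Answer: $19797$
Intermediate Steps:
$I{\left(k \right)} = \frac{5 + k}{k}$
$A{\left(D \right)} = 2$ ($A{\left(D \right)} = -3 + 5 = 2$)
$Y{\left(s,q \right)} = -6 - 3 q$ ($Y{\left(s,q \right)} = - 3 \left(2 + q\right) 1 = - 3 \left(2 + q\right) = -6 - 3 q$)
$19623 - Y{\left(I{\left(f{\left(-3,3 \right)} \right)},56 \right)} = 19623 - \left(-6 - 168\right) = 19623 - -174 = 19623 + 174 = 19797$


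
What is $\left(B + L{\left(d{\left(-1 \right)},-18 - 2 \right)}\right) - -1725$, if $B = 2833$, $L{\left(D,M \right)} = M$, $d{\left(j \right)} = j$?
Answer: $4538$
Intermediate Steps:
$\left(B + L{\left(d{\left(-1 \right)},-18 - 2 \right)}\right) - -1725 = \left(2833 - 20\right) - -1725 = \left(2833 - 20\right) + 1725 = 2813 + 1725 = 4538$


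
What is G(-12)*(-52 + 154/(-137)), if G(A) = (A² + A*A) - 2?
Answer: -2081508/137 ≈ -15193.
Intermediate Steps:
G(A) = -2 + 2*A² (G(A) = (A² + A²) - 2 = 2*A² - 2 = -2 + 2*A²)
G(-12)*(-52 + 154/(-137)) = (-2 + 2*(-12)²)*(-52 + 154/(-137)) = (-2 + 2*144)*(-52 + 154*(-1/137)) = (-2 + 288)*(-52 - 154/137) = 286*(-7278/137) = -2081508/137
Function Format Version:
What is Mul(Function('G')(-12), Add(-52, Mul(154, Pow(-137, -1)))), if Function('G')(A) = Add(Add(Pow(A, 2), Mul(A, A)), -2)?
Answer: Rational(-2081508, 137) ≈ -15193.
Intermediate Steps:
Function('G')(A) = Add(-2, Mul(2, Pow(A, 2))) (Function('G')(A) = Add(Add(Pow(A, 2), Pow(A, 2)), -2) = Add(Mul(2, Pow(A, 2)), -2) = Add(-2, Mul(2, Pow(A, 2))))
Mul(Function('G')(-12), Add(-52, Mul(154, Pow(-137, -1)))) = Mul(Add(-2, Mul(2, Pow(-12, 2))), Add(-52, Mul(154, Pow(-137, -1)))) = Mul(Add(-2, Mul(2, 144)), Add(-52, Mul(154, Rational(-1, 137)))) = Mul(Add(-2, 288), Add(-52, Rational(-154, 137))) = Mul(286, Rational(-7278, 137)) = Rational(-2081508, 137)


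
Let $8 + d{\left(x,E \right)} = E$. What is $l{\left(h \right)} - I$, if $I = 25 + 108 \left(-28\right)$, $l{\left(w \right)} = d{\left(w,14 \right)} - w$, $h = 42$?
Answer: $2963$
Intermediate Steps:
$d{\left(x,E \right)} = -8 + E$
$l{\left(w \right)} = 6 - w$ ($l{\left(w \right)} = \left(-8 + 14\right) - w = 6 - w$)
$I = -2999$ ($I = 25 - 3024 = -2999$)
$l{\left(h \right)} - I = \left(6 - 42\right) - -2999 = \left(6 - 42\right) + 2999 = -36 + 2999 = 2963$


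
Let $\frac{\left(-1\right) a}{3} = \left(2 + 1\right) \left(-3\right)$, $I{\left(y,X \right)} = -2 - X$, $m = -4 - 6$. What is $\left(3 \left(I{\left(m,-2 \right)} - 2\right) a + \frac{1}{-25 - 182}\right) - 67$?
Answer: $- \frac{47404}{207} \approx -229.0$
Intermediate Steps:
$m = -10$ ($m = -4 - 6 = -10$)
$a = 27$ ($a = - 3 \left(2 + 1\right) \left(-3\right) = - 3 \cdot 3 \left(-3\right) = \left(-3\right) \left(-9\right) = 27$)
$\left(3 \left(I{\left(m,-2 \right)} - 2\right) a + \frac{1}{-25 - 182}\right) - 67 = \left(3 \left(\left(-2 - -2\right) - 2\right) 27 + \frac{1}{-25 - 182}\right) - 67 = \left(3 \left(\left(-2 + 2\right) - 2\right) 27 + \frac{1}{-207}\right) - 67 = \left(3 \left(0 - 2\right) 27 - \frac{1}{207}\right) - 67 = \left(3 \left(-2\right) 27 - \frac{1}{207}\right) - 67 = \left(\left(-6\right) 27 - \frac{1}{207}\right) - 67 = \left(-162 - \frac{1}{207}\right) - 67 = - \frac{33535}{207} - 67 = - \frac{47404}{207}$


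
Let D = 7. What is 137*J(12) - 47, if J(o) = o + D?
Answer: 2556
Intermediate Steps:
J(o) = 7 + o (J(o) = o + 7 = 7 + o)
137*J(12) - 47 = 137*(7 + 12) - 47 = 137*19 - 47 = 2603 - 47 = 2556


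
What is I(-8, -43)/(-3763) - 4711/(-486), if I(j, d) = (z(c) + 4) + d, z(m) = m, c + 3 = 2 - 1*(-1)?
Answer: 17746447/1828818 ≈ 9.7038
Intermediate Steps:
c = 0 (c = -3 + (2 - 1*(-1)) = -3 + (2 + 1) = -3 + 3 = 0)
I(j, d) = 4 + d (I(j, d) = (0 + 4) + d = 4 + d)
I(-8, -43)/(-3763) - 4711/(-486) = (4 - 43)/(-3763) - 4711/(-486) = -39*(-1/3763) - 4711*(-1/486) = 39/3763 + 4711/486 = 17746447/1828818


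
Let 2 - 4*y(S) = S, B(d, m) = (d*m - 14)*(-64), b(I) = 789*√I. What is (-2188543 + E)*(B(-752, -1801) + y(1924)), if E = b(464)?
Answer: 379397552730175/2 - 273556123050*√29 ≈ 1.8823e+14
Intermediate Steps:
B(d, m) = 896 - 64*d*m (B(d, m) = (-14 + d*m)*(-64) = 896 - 64*d*m)
E = 3156*√29 (E = 789*√464 = 789*(4*√29) = 3156*√29 ≈ 16996.)
y(S) = ½ - S/4
(-2188543 + E)*(B(-752, -1801) + y(1924)) = (-2188543 + 3156*√29)*((896 - 64*(-752)*(-1801)) + (½ - ¼*1924)) = (-2188543 + 3156*√29)*((896 - 86678528) + (½ - 481)) = (-2188543 + 3156*√29)*(-86677632 - 961/2) = (-2188543 + 3156*√29)*(-173356225/2) = 379397552730175/2 - 273556123050*√29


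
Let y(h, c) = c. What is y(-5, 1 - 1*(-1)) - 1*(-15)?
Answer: 17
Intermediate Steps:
y(-5, 1 - 1*(-1)) - 1*(-15) = (1 - 1*(-1)) - 1*(-15) = (1 + 1) + 15 = 2 + 15 = 17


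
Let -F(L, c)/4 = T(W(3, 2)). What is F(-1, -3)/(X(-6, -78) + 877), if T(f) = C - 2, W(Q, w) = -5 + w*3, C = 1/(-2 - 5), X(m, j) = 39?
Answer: 15/1603 ≈ 0.0093575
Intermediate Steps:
C = -1/7 (C = 1/(-7) = -1/7 ≈ -0.14286)
W(Q, w) = -5 + 3*w
T(f) = -15/7 (T(f) = -1/7 - 2 = -15/7)
F(L, c) = 60/7 (F(L, c) = -4*(-15/7) = 60/7)
F(-1, -3)/(X(-6, -78) + 877) = 60/(7*(39 + 877)) = (60/7)/916 = (60/7)*(1/916) = 15/1603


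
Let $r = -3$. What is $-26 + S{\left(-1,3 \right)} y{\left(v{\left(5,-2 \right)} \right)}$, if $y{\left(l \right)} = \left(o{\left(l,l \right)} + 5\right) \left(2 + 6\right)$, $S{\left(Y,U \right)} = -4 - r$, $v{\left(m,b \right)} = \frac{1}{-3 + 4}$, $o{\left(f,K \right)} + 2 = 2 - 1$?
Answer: $-58$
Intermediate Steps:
$o{\left(f,K \right)} = -1$ ($o{\left(f,K \right)} = -2 + \left(2 - 1\right) = -2 + 1 = -1$)
$v{\left(m,b \right)} = 1$ ($v{\left(m,b \right)} = 1^{-1} = 1$)
$S{\left(Y,U \right)} = -1$ ($S{\left(Y,U \right)} = -4 - -3 = -4 + 3 = -1$)
$y{\left(l \right)} = 32$ ($y{\left(l \right)} = \left(-1 + 5\right) \left(2 + 6\right) = 4 \cdot 8 = 32$)
$-26 + S{\left(-1,3 \right)} y{\left(v{\left(5,-2 \right)} \right)} = -26 - 32 = -58$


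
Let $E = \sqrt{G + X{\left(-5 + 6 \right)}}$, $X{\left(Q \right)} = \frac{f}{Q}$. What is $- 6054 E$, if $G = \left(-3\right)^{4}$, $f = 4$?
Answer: $- 6054 \sqrt{85} \approx -55815.0$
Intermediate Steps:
$G = 81$
$X{\left(Q \right)} = \frac{4}{Q}$
$E = \sqrt{85}$ ($E = \sqrt{81 + \frac{4}{-5 + 6}} = \sqrt{81 + \frac{4}{1}} = \sqrt{81 + 4 \cdot 1} = \sqrt{81 + 4} = \sqrt{85} \approx 9.2195$)
$- 6054 E = - 6054 \sqrt{85}$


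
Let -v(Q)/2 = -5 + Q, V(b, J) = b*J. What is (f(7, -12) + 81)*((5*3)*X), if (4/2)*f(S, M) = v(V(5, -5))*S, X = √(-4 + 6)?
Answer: 4365*√2 ≈ 6173.0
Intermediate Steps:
V(b, J) = J*b
v(Q) = 10 - 2*Q (v(Q) = -2*(-5 + Q) = 10 - 2*Q)
X = √2 ≈ 1.4142
f(S, M) = 30*S (f(S, M) = ((10 - (-10)*5)*S)/2 = ((10 - 2*(-25))*S)/2 = ((10 + 50)*S)/2 = (60*S)/2 = 30*S)
(f(7, -12) + 81)*((5*3)*X) = (30*7 + 81)*((5*3)*√2) = (210 + 81)*(15*√2) = 291*(15*√2) = 4365*√2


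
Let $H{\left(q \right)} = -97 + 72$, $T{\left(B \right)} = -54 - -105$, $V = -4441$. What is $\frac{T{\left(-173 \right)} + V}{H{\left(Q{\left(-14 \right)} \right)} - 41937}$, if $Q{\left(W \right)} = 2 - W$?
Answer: $\frac{2195}{20981} \approx 0.10462$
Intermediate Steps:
$T{\left(B \right)} = 51$ ($T{\left(B \right)} = -54 + 105 = 51$)
$H{\left(q \right)} = -25$
$\frac{T{\left(-173 \right)} + V}{H{\left(Q{\left(-14 \right)} \right)} - 41937} = \frac{51 - 4441}{-25 - 41937} = - \frac{4390}{-41962} = \left(-4390\right) \left(- \frac{1}{41962}\right) = \frac{2195}{20981}$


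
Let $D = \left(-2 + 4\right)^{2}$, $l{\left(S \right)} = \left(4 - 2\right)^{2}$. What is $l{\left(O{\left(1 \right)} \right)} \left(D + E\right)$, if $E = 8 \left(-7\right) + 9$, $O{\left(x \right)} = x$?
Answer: $-172$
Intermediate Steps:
$l{\left(S \right)} = 4$ ($l{\left(S \right)} = 2^{2} = 4$)
$E = -47$ ($E = -56 + 9 = -47$)
$D = 4$ ($D = 2^{2} = 4$)
$l{\left(O{\left(1 \right)} \right)} \left(D + E\right) = 4 \left(4 - 47\right) = 4 \left(-43\right) = -172$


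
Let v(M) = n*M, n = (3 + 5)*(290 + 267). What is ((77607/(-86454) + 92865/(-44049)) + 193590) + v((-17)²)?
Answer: 208939820764613/141044898 ≈ 1.4814e+6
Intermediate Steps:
n = 4456 (n = 8*557 = 4456)
v(M) = 4456*M
((77607/(-86454) + 92865/(-44049)) + 193590) + v((-17)²) = ((77607/(-86454) + 92865/(-44049)) + 193590) + 4456*(-17)² = ((77607*(-1/86454) + 92865*(-1/44049)) + 193590) + 4456*289 = ((-8623/9606 - 30955/14683) + 193590) + 1287784 = (-423965239/141044898 + 193590) + 1287784 = 27304457838581/141044898 + 1287784 = 208939820764613/141044898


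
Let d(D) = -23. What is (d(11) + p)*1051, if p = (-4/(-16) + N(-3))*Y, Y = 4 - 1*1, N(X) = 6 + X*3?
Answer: -131375/4 ≈ -32844.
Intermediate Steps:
N(X) = 6 + 3*X
Y = 3 (Y = 4 - 1 = 3)
p = -33/4 (p = (-4/(-16) + (6 + 3*(-3)))*3 = (-4*(-1/16) + (6 - 9))*3 = (1/4 - 3)*3 = -11/4*3 = -33/4 ≈ -8.2500)
(d(11) + p)*1051 = (-23 - 33/4)*1051 = -125/4*1051 = -131375/4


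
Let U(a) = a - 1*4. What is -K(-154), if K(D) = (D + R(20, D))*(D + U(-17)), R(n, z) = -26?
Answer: -31500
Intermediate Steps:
U(a) = -4 + a (U(a) = a - 4 = -4 + a)
K(D) = (-26 + D)*(-21 + D) (K(D) = (D - 26)*(D + (-4 - 17)) = (-26 + D)*(D - 21) = (-26 + D)*(-21 + D))
-K(-154) = -(546 + (-154)² - 47*(-154)) = -(546 + 23716 + 7238) = -1*31500 = -31500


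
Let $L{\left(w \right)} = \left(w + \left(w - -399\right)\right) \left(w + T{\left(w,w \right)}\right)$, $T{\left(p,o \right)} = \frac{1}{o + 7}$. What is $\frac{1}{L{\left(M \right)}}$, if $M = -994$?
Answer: $\frac{141}{222704933} \approx 6.3312 \cdot 10^{-7}$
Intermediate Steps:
$T{\left(p,o \right)} = \frac{1}{7 + o}$
$L{\left(w \right)} = \left(399 + 2 w\right) \left(w + \frac{1}{7 + w}\right)$ ($L{\left(w \right)} = \left(w + \left(w - -399\right)\right) \left(w + \frac{1}{7 + w}\right) = \left(w + \left(w + 399\right)\right) \left(w + \frac{1}{7 + w}\right) = \left(w + \left(399 + w\right)\right) \left(w + \frac{1}{7 + w}\right) = \left(399 + 2 w\right) \left(w + \frac{1}{7 + w}\right)$)
$\frac{1}{L{\left(M \right)}} = \frac{1}{\frac{1}{7 - 994} \left(399 + 2 \left(-994\right) - 994 \left(7 - 994\right) \left(399 + 2 \left(-994\right)\right)\right)} = \frac{1}{\frac{1}{-987} \left(399 - 1988 - - 981078 \left(399 - 1988\right)\right)} = \frac{1}{\left(- \frac{1}{987}\right) \left(399 - 1988 - \left(-981078\right) \left(-1589\right)\right)} = \frac{1}{\left(- \frac{1}{987}\right) \left(399 - 1988 - 1558932942\right)} = \frac{1}{\left(- \frac{1}{987}\right) \left(-1558934531\right)} = \frac{1}{\frac{222704933}{141}} = \frac{141}{222704933}$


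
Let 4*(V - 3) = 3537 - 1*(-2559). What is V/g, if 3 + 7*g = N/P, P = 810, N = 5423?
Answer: 8658090/2993 ≈ 2892.8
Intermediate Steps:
g = 2993/5670 (g = -3/7 + (5423/810)/7 = -3/7 + (5423*(1/810))/7 = -3/7 + (⅐)*(5423/810) = -3/7 + 5423/5670 = 2993/5670 ≈ 0.52787)
V = 1527 (V = 3 + (3537 - 1*(-2559))/4 = 3 + (3537 + 2559)/4 = 3 + (¼)*6096 = 3 + 1524 = 1527)
V/g = 1527/(2993/5670) = 1527*(5670/2993) = 8658090/2993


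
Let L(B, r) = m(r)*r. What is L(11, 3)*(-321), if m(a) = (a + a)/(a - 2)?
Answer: -5778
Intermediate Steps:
m(a) = 2*a/(-2 + a) (m(a) = (2*a)/(-2 + a) = 2*a/(-2 + a))
L(B, r) = 2*r²/(-2 + r) (L(B, r) = (2*r/(-2 + r))*r = 2*r²/(-2 + r))
L(11, 3)*(-321) = (2*3²/(-2 + 3))*(-321) = (2*9/1)*(-321) = (2*9*1)*(-321) = 18*(-321) = -5778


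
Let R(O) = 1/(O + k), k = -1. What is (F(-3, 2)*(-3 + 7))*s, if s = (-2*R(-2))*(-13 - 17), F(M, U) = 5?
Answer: -400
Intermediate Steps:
R(O) = 1/(-1 + O) (R(O) = 1/(O - 1) = 1/(-1 + O))
s = -20 (s = (-2/(-1 - 2))*(-13 - 17) = -2/(-3)*(-30) = -2*(-⅓)*(-30) = (⅔)*(-30) = -20)
(F(-3, 2)*(-3 + 7))*s = (5*(-3 + 7))*(-20) = (5*4)*(-20) = 20*(-20) = -400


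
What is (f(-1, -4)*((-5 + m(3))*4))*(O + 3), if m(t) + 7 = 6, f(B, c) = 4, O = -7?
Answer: 384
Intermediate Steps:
m(t) = -1 (m(t) = -7 + 6 = -1)
(f(-1, -4)*((-5 + m(3))*4))*(O + 3) = (4*((-5 - 1)*4))*(-7 + 3) = (4*(-6*4))*(-4) = (4*(-24))*(-4) = -96*(-4) = 384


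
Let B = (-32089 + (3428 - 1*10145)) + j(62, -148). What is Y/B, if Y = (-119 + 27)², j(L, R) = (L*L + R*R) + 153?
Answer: -8464/12905 ≈ -0.65587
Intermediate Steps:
j(L, R) = 153 + L² + R² (j(L, R) = (L² + R²) + 153 = 153 + L² + R²)
B = -12905 (B = (-32089 + (3428 - 1*10145)) + (153 + 62² + (-148)²) = (-32089 + (3428 - 10145)) + (153 + 3844 + 21904) = (-32089 - 6717) + 25901 = -38806 + 25901 = -12905)
Y = 8464 (Y = (-92)² = 8464)
Y/B = 8464/(-12905) = 8464*(-1/12905) = -8464/12905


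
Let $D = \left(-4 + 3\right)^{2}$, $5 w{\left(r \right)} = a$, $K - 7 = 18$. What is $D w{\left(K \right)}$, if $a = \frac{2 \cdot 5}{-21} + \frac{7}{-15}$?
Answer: $- \frac{33}{175} \approx -0.18857$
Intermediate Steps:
$K = 25$ ($K = 7 + 18 = 25$)
$a = - \frac{33}{35}$ ($a = 10 \left(- \frac{1}{21}\right) + 7 \left(- \frac{1}{15}\right) = - \frac{10}{21} - \frac{7}{15} = - \frac{33}{35} \approx -0.94286$)
$w{\left(r \right)} = - \frac{33}{175}$ ($w{\left(r \right)} = \frac{1}{5} \left(- \frac{33}{35}\right) = - \frac{33}{175}$)
$D = 1$ ($D = \left(-1\right)^{2} = 1$)
$D w{\left(K \right)} = 1 \left(- \frac{33}{175}\right) = - \frac{33}{175}$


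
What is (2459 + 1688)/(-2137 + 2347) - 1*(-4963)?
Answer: 1046377/210 ≈ 4982.8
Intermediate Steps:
(2459 + 1688)/(-2137 + 2347) - 1*(-4963) = 4147/210 + 4963 = 1046377/210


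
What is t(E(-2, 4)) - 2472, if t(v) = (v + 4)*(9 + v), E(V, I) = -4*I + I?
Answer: -2448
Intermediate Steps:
E(V, I) = -3*I
t(v) = (4 + v)*(9 + v)
t(E(-2, 4)) - 2472 = (36 + (-3*4)² + 13*(-3*4)) - 2472 = (36 + (-12)² + 13*(-12)) - 2472 = (36 + 144 - 156) - 2472 = 24 - 2472 = -2448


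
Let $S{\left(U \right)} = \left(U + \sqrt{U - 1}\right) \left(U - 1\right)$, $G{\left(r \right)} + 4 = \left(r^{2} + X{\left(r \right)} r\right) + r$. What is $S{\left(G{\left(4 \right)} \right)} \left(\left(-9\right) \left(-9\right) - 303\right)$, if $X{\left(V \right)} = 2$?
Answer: $-122544 - 5106 \sqrt{23} \approx -1.4703 \cdot 10^{5}$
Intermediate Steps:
$G{\left(r \right)} = -4 + r^{2} + 3 r$ ($G{\left(r \right)} = -4 + \left(\left(r^{2} + 2 r\right) + r\right) = -4 + \left(r^{2} + 3 r\right) = -4 + r^{2} + 3 r$)
$S{\left(U \right)} = \left(-1 + U\right) \left(U + \sqrt{-1 + U}\right)$ ($S{\left(U \right)} = \left(U + \sqrt{-1 + U}\right) \left(-1 + U\right) = \left(-1 + U\right) \left(U + \sqrt{-1 + U}\right)$)
$S{\left(G{\left(4 \right)} \right)} \left(\left(-9\right) \left(-9\right) - 303\right) = \left(\left(-4 + 4^{2} + 3 \cdot 4\right)^{2} - \left(-4 + 4^{2} + 3 \cdot 4\right) - \sqrt{-1 + \left(-4 + 4^{2} + 3 \cdot 4\right)} + \left(-4 + 4^{2} + 3 \cdot 4\right) \sqrt{-1 + \left(-4 + 4^{2} + 3 \cdot 4\right)}\right) \left(\left(-9\right) \left(-9\right) - 303\right) = \left(\left(-4 + 16 + 12\right)^{2} - \left(-4 + 16 + 12\right) - \sqrt{-1 + \left(-4 + 16 + 12\right)} + \left(-4 + 16 + 12\right) \sqrt{-1 + \left(-4 + 16 + 12\right)}\right) \left(81 - 303\right) = \left(24^{2} - 24 - \sqrt{-1 + 24} + 24 \sqrt{-1 + 24}\right) \left(-222\right) = \left(576 - 24 - \sqrt{23} + 24 \sqrt{23}\right) \left(-222\right) = \left(552 + 23 \sqrt{23}\right) \left(-222\right) = -122544 - 5106 \sqrt{23}$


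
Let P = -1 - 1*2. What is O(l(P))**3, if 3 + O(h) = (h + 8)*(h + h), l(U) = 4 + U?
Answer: 3375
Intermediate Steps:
P = -3 (P = -1 - 2 = -3)
O(h) = -3 + 2*h*(8 + h) (O(h) = -3 + (h + 8)*(h + h) = -3 + (8 + h)*(2*h) = -3 + 2*h*(8 + h))
O(l(P))**3 = (-3 + 2*(4 - 3)**2 + 16*(4 - 3))**3 = (-3 + 2*1**2 + 16*1)**3 = (-3 + 2*1 + 16)**3 = (-3 + 2 + 16)**3 = 15**3 = 3375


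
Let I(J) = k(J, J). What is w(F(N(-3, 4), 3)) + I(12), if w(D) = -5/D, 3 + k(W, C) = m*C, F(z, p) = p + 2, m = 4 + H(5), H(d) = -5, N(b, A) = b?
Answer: -16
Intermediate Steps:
m = -1 (m = 4 - 5 = -1)
F(z, p) = 2 + p
k(W, C) = -3 - C
I(J) = -3 - J
w(F(N(-3, 4), 3)) + I(12) = -5/(2 + 3) + (-3 - 1*12) = -5/5 + (-3 - 12) = -5*⅕ - 15 = -1 - 15 = -16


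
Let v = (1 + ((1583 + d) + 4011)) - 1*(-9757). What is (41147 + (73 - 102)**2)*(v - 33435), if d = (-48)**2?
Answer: -662528652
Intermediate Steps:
d = 2304
v = 17656 (v = (1 + ((1583 + 2304) + 4011)) - 1*(-9757) = (1 + (3887 + 4011)) + 9757 = (1 + 7898) + 9757 = 7899 + 9757 = 17656)
(41147 + (73 - 102)**2)*(v - 33435) = (41147 + (73 - 102)**2)*(17656 - 33435) = (41147 + (-29)**2)*(-15779) = (41147 + 841)*(-15779) = 41988*(-15779) = -662528652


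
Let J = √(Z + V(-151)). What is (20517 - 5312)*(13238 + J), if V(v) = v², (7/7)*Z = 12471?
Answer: 201283790 + 30410*√8818 ≈ 2.0414e+8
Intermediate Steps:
Z = 12471
J = 2*√8818 (J = √(12471 + (-151)²) = √(12471 + 22801) = √35272 = 2*√8818 ≈ 187.81)
(20517 - 5312)*(13238 + J) = (20517 - 5312)*(13238 + 2*√8818) = 15205*(13238 + 2*√8818) = 201283790 + 30410*√8818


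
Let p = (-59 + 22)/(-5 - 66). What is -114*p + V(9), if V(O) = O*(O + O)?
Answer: 7284/71 ≈ 102.59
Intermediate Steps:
p = 37/71 (p = -37/(-71) = -37*(-1/71) = 37/71 ≈ 0.52113)
V(O) = 2*O² (V(O) = O*(2*O) = 2*O²)
-114*p + V(9) = -114*37/71 + 2*9² = -4218/71 + 2*81 = -4218/71 + 162 = 7284/71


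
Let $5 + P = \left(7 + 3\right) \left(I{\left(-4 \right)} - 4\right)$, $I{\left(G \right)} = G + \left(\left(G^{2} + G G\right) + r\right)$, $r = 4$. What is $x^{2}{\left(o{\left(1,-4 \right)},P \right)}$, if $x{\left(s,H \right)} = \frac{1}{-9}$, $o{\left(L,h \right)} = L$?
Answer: $\frac{1}{81} \approx 0.012346$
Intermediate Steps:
$I{\left(G \right)} = 4 + G + 2 G^{2}$ ($I{\left(G \right)} = G + \left(\left(G^{2} + G G\right) + 4\right) = G + \left(\left(G^{2} + G^{2}\right) + 4\right) = G + \left(2 G^{2} + 4\right) = G + \left(4 + 2 G^{2}\right) = 4 + G + 2 G^{2}$)
$P = 275$ ($P = -5 + \left(7 + 3\right) \left(\left(4 - 4 + 2 \left(-4\right)^{2}\right) - 4\right) = -5 + 10 \left(\left(4 - 4 + 2 \cdot 16\right) - 4\right) = -5 + 10 \left(\left(4 - 4 + 32\right) - 4\right) = -5 + 10 \left(32 - 4\right) = -5 + 10 \cdot 28 = -5 + 280 = 275$)
$x{\left(s,H \right)} = - \frac{1}{9}$
$x^{2}{\left(o{\left(1,-4 \right)},P \right)} = \left(- \frac{1}{9}\right)^{2} = \frac{1}{81}$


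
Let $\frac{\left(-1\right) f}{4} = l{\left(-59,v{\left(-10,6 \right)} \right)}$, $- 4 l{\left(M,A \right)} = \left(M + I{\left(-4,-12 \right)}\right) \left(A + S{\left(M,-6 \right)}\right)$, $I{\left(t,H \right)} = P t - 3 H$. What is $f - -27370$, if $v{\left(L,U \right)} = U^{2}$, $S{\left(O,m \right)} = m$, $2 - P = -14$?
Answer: $24760$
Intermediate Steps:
$P = 16$ ($P = 2 - -14 = 2 + 14 = 16$)
$I{\left(t,H \right)} = - 3 H + 16 t$ ($I{\left(t,H \right)} = 16 t - 3 H = - 3 H + 16 t$)
$l{\left(M,A \right)} = - \frac{\left(-28 + M\right) \left(-6 + A\right)}{4}$ ($l{\left(M,A \right)} = - \frac{\left(M + \left(\left(-3\right) \left(-12\right) + 16 \left(-4\right)\right)\right) \left(A - 6\right)}{4} = - \frac{\left(M + \left(36 - 64\right)\right) \left(-6 + A\right)}{4} = - \frac{\left(M - 28\right) \left(-6 + A\right)}{4} = - \frac{\left(-28 + M\right) \left(-6 + A\right)}{4}$)
$f = -2610$ ($f = - 4 \left(-42 + 7 \cdot 6^{2} + \frac{3}{2} \left(-59\right) - \frac{1}{4} \cdot 6^{2} \left(-59\right)\right) = - 4 \left(-42 + 7 \cdot 36 - \frac{177}{2} - 9 \left(-59\right)\right) = - 4 \left(-42 + 252 - \frac{177}{2} + 531\right) = \left(-4\right) \frac{1305}{2} = -2610$)
$f - -27370 = -2610 - -27370 = -2610 + 27370 = 24760$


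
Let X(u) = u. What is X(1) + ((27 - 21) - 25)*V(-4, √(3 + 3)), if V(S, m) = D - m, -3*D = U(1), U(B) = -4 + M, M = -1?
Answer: -92/3 + 19*√6 ≈ 15.874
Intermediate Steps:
U(B) = -5 (U(B) = -4 - 1 = -5)
D = 5/3 (D = -⅓*(-5) = 5/3 ≈ 1.6667)
V(S, m) = 5/3 - m
X(1) + ((27 - 21) - 25)*V(-4, √(3 + 3)) = 1 + ((27 - 21) - 25)*(5/3 - √(3 + 3)) = 1 + (6 - 25)*(5/3 - √6) = 1 - 19*(5/3 - √6) = 1 + (-95/3 + 19*√6) = -92/3 + 19*√6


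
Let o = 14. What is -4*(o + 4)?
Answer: -72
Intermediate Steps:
-4*(o + 4) = -4*(14 + 4) = -4*18 = -72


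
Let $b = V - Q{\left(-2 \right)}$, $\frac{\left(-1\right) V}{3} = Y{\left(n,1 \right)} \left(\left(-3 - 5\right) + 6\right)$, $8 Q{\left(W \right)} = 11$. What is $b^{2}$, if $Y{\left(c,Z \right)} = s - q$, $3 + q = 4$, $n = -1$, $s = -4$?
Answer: $\frac{63001}{64} \approx 984.39$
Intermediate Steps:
$Q{\left(W \right)} = \frac{11}{8}$ ($Q{\left(W \right)} = \frac{1}{8} \cdot 11 = \frac{11}{8}$)
$q = 1$ ($q = -3 + 4 = 1$)
$Y{\left(c,Z \right)} = -5$ ($Y{\left(c,Z \right)} = -4 - 1 = -5$)
$V = -30$ ($V = - 3 \left(- 5 \left(\left(-3 - 5\right) + 6\right)\right) = - 3 \left(- 5 \left(-8 + 6\right)\right) = - 3 \left(\left(-5\right) \left(-2\right)\right) = \left(-3\right) 10 = -30$)
$b = - \frac{251}{8}$ ($b = -30 - \frac{11}{8} = - \frac{251}{8} \approx -31.375$)
$b^{2} = \left(- \frac{251}{8}\right)^{2} = \frac{63001}{64}$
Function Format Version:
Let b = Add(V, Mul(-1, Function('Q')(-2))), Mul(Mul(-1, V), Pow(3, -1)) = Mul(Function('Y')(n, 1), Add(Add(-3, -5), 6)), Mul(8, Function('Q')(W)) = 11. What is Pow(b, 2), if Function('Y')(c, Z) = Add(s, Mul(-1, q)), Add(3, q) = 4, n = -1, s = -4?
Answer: Rational(63001, 64) ≈ 984.39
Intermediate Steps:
Function('Q')(W) = Rational(11, 8) (Function('Q')(W) = Mul(Rational(1, 8), 11) = Rational(11, 8))
q = 1 (q = Add(-3, 4) = 1)
Function('Y')(c, Z) = -5 (Function('Y')(c, Z) = Add(-4, Mul(-1, 1)) = Add(-4, -1) = -5)
V = -30 (V = Mul(-3, Mul(-5, Add(Add(-3, -5), 6))) = Mul(-3, Mul(-5, Add(-8, 6))) = Mul(-3, Mul(-5, -2)) = Mul(-3, 10) = -30)
b = Rational(-251, 8) (b = Add(-30, Mul(-1, Rational(11, 8))) = Add(-30, Rational(-11, 8)) = Rational(-251, 8) ≈ -31.375)
Pow(b, 2) = Pow(Rational(-251, 8), 2) = Rational(63001, 64)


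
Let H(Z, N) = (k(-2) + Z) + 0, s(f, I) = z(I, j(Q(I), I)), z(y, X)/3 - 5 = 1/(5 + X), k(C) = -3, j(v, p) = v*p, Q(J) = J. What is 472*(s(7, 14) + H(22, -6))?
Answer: 1075688/67 ≈ 16055.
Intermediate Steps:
j(v, p) = p*v
z(y, X) = 15 + 3/(5 + X)
s(f, I) = 3*(26 + 5*I²)/(5 + I²) (s(f, I) = 3*(26 + 5*(I*I))/(5 + I*I) = 3*(26 + 5*I²)/(5 + I²))
H(Z, N) = -3 + Z (H(Z, N) = (-3 + Z) + 0 = -3 + Z)
472*(s(7, 14) + H(22, -6)) = 472*(3*(26 + 5*14²)/(5 + 14²) + (-3 + 22)) = 472*(3*(26 + 5*196)/(5 + 196) + 19) = 472*(3*(26 + 980)/201 + 19) = 472*(3*(1/201)*1006 + 19) = 472*(1006/67 + 19) = 472*(2279/67) = 1075688/67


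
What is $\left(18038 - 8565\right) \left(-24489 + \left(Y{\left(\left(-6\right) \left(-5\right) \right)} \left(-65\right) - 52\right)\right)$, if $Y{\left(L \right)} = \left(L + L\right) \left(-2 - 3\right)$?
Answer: $-47753393$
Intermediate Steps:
$Y{\left(L \right)} = - 10 L$ ($Y{\left(L \right)} = 2 L \left(-5\right) = - 10 L$)
$\left(18038 - 8565\right) \left(-24489 + \left(Y{\left(\left(-6\right) \left(-5\right) \right)} \left(-65\right) - 52\right)\right) = \left(18038 - 8565\right) \left(-24489 - \left(52 - - 10 \left(\left(-6\right) \left(-5\right)\right) \left(-65\right)\right)\right) = 9473 \left(-24489 - \left(52 - \left(-10\right) 30 \left(-65\right)\right)\right) = 9473 \left(-24489 - -19448\right) = 9473 \left(-24489 + \left(19500 - 52\right)\right) = 9473 \left(-24489 + 19448\right) = 9473 \left(-5041\right) = -47753393$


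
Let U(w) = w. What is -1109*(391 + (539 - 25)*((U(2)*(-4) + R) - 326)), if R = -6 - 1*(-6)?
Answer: 189955065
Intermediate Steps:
R = 0 (R = -6 + 6 = 0)
-1109*(391 + (539 - 25)*((U(2)*(-4) + R) - 326)) = -1109*(391 + (539 - 25)*((2*(-4) + 0) - 326)) = -1109*(391 + 514*((-8 + 0) - 326)) = -1109*(391 + 514*(-8 - 326)) = -1109*(391 + 514*(-334)) = -1109*(391 - 171676) = -1109*(-171285) = 189955065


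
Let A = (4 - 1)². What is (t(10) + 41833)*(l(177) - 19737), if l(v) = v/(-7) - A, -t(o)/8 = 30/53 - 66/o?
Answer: -1536026422263/1855 ≈ -8.2805e+8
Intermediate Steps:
A = 9 (A = 3² = 9)
t(o) = -240/53 + 528/o (t(o) = -8*(30/53 - 66/o) = -240/53 + 528/o)
l(v) = -9 - v/7 (l(v) = v/(-7) - 1*9 = v*(-⅐) - 9 = -v/7 - 9 = -9 - v/7)
(t(10) + 41833)*(l(177) - 19737) = ((-240/53 + 528/10) + 41833)*((-9 - ⅐*177) - 19737) = ((-240/53 + 528*(⅒)) + 41833)*((-9 - 177/7) - 19737) = ((-240/53 + 264/5) + 41833)*(-240/7 - 19737) = (12792/265 + 41833)*(-138399/7) = (11098537/265)*(-138399/7) = -1536026422263/1855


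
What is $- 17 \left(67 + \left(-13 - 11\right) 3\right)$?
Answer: $85$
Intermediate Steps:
$- 17 \left(67 + \left(-13 - 11\right) 3\right) = - 17 \left(67 - 72\right) = \left(-17\right) \left(-5\right) = 85$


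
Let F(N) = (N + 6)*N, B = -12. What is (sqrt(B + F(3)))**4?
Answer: 225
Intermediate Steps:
F(N) = N*(6 + N) (F(N) = (6 + N)*N = N*(6 + N))
(sqrt(B + F(3)))**4 = (sqrt(-12 + 3*(6 + 3)))**4 = (sqrt(-12 + 3*9))**4 = (sqrt(-12 + 27))**4 = (sqrt(15))**4 = 225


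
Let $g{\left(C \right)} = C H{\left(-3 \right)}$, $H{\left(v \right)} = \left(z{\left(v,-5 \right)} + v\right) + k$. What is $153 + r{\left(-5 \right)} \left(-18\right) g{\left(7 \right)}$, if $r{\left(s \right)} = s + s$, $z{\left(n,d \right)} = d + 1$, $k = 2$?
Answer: $-6147$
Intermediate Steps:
$z{\left(n,d \right)} = 1 + d$
$H{\left(v \right)} = -2 + v$ ($H{\left(v \right)} = \left(\left(1 - 5\right) + v\right) + 2 = \left(-4 + v\right) + 2 = -2 + v$)
$r{\left(s \right)} = 2 s$
$g{\left(C \right)} = - 5 C$ ($g{\left(C \right)} = C \left(-2 - 3\right) = C \left(-5\right) = - 5 C$)
$153 + r{\left(-5 \right)} \left(-18\right) g{\left(7 \right)} = 153 + 2 \left(-5\right) \left(-18\right) \left(\left(-5\right) 7\right) = 153 + \left(-10\right) \left(-18\right) \left(-35\right) = 153 + 180 \left(-35\right) = 153 - 6300 = -6147$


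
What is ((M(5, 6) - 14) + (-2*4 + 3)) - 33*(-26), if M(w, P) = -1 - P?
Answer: 832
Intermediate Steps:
((M(5, 6) - 14) + (-2*4 + 3)) - 33*(-26) = (((-1 - 1*6) - 14) + (-2*4 + 3)) - 33*(-26) = (((-1 - 6) - 14) + (-8 + 3)) + 858 = ((-7 - 14) - 5) + 858 = (-21 - 5) + 858 = -26 + 858 = 832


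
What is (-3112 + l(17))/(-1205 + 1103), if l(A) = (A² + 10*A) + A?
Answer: 1318/51 ≈ 25.843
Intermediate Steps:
l(A) = A² + 11*A
(-3112 + l(17))/(-1205 + 1103) = (-3112 + 17*(11 + 17))/(-1205 + 1103) = (-3112 + 17*28)/(-102) = (-3112 + 476)*(-1/102) = -2636*(-1/102) = 1318/51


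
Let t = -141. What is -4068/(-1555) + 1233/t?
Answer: -447909/73085 ≈ -6.1286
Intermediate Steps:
-4068/(-1555) + 1233/t = -4068/(-1555) + 1233/(-141) = -4068*(-1/1555) + 1233*(-1/141) = 4068/1555 - 411/47 = -447909/73085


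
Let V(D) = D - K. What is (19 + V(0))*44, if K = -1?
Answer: 880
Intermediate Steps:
V(D) = 1 + D (V(D) = D - 1*(-1) = D + 1 = 1 + D)
(19 + V(0))*44 = (19 + (1 + 0))*44 = (19 + 1)*44 = 20*44 = 880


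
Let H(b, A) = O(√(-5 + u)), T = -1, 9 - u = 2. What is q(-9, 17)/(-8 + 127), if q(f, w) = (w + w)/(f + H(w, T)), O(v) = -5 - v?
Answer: -2/97 + √2/679 ≈ -0.018536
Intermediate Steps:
u = 7 (u = 9 - 1*2 = 9 - 2 = 7)
H(b, A) = -5 - √2 (H(b, A) = -5 - √(-5 + 7) = -5 - √2)
q(f, w) = 2*w/(-5 + f - √2) (q(f, w) = (w + w)/(f + (-5 - √2)) = (2*w)/(-5 + f - √2) = 2*w/(-5 + f - √2))
q(-9, 17)/(-8 + 127) = (2*17/(-5 - 9 - √2))/(-8 + 127) = (2*17/(-14 - √2))/119 = (34/(-14 - √2))/119 = 2/(7*(-14 - √2))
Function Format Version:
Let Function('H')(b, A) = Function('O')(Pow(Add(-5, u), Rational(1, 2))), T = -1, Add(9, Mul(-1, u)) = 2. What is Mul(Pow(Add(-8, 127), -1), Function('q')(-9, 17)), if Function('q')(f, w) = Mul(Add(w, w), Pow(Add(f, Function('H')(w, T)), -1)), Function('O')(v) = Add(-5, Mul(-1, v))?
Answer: Add(Rational(-2, 97), Mul(Rational(1, 679), Pow(2, Rational(1, 2)))) ≈ -0.018536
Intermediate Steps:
u = 7 (u = Add(9, Mul(-1, 2)) = Add(9, -2) = 7)
Function('H')(b, A) = Add(-5, Mul(-1, Pow(2, Rational(1, 2)))) (Function('H')(b, A) = Add(-5, Mul(-1, Pow(Add(-5, 7), Rational(1, 2)))) = Add(-5, Mul(-1, Pow(2, Rational(1, 2)))))
Function('q')(f, w) = Mul(2, w, Pow(Add(-5, f, Mul(-1, Pow(2, Rational(1, 2)))), -1)) (Function('q')(f, w) = Mul(Add(w, w), Pow(Add(f, Add(-5, Mul(-1, Pow(2, Rational(1, 2))))), -1)) = Mul(Mul(2, w), Pow(Add(-5, f, Mul(-1, Pow(2, Rational(1, 2)))), -1)) = Mul(2, w, Pow(Add(-5, f, Mul(-1, Pow(2, Rational(1, 2)))), -1)))
Mul(Pow(Add(-8, 127), -1), Function('q')(-9, 17)) = Mul(Pow(Add(-8, 127), -1), Mul(2, 17, Pow(Add(-5, -9, Mul(-1, Pow(2, Rational(1, 2)))), -1))) = Mul(Pow(119, -1), Mul(2, 17, Pow(Add(-14, Mul(-1, Pow(2, Rational(1, 2)))), -1))) = Mul(Rational(1, 119), Mul(34, Pow(Add(-14, Mul(-1, Pow(2, Rational(1, 2)))), -1))) = Mul(Rational(2, 7), Pow(Add(-14, Mul(-1, Pow(2, Rational(1, 2)))), -1))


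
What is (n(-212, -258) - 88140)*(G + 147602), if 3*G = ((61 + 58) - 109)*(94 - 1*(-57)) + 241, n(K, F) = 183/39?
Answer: -509355183763/39 ≈ -1.3060e+10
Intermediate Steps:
n(K, F) = 61/13 (n(K, F) = 183*(1/39) = 61/13)
G = 1751/3 (G = (((61 + 58) - 109)*(94 - 1*(-57)) + 241)/3 = ((119 - 109)*(94 + 57) + 241)/3 = (10*151 + 241)/3 = (1510 + 241)/3 = (1/3)*1751 = 1751/3 ≈ 583.67)
(n(-212, -258) - 88140)*(G + 147602) = (61/13 - 88140)*(1751/3 + 147602) = -1145759/13*444557/3 = -509355183763/39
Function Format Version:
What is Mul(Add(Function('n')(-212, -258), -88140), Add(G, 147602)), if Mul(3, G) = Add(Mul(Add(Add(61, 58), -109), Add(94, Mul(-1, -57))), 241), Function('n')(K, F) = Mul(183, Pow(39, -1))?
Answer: Rational(-509355183763, 39) ≈ -1.3060e+10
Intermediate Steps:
Function('n')(K, F) = Rational(61, 13) (Function('n')(K, F) = Mul(183, Rational(1, 39)) = Rational(61, 13))
G = Rational(1751, 3) (G = Mul(Rational(1, 3), Add(Mul(Add(Add(61, 58), -109), Add(94, Mul(-1, -57))), 241)) = Mul(Rational(1, 3), Add(Mul(Add(119, -109), Add(94, 57)), 241)) = Mul(Rational(1, 3), Add(Mul(10, 151), 241)) = Mul(Rational(1, 3), Add(1510, 241)) = Mul(Rational(1, 3), 1751) = Rational(1751, 3) ≈ 583.67)
Mul(Add(Function('n')(-212, -258), -88140), Add(G, 147602)) = Mul(Add(Rational(61, 13), -88140), Add(Rational(1751, 3), 147602)) = Mul(Rational(-1145759, 13), Rational(444557, 3)) = Rational(-509355183763, 39)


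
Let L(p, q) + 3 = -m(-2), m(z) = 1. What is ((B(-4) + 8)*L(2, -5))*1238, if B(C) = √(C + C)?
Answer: -39616 - 9904*I*√2 ≈ -39616.0 - 14006.0*I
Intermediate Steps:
B(C) = √2*√C (B(C) = √(2*C) = √2*√C)
L(p, q) = -4 (L(p, q) = -3 - 1*1 = -3 - 1 = -4)
((B(-4) + 8)*L(2, -5))*1238 = ((√2*√(-4) + 8)*(-4))*1238 = ((√2*(2*I) + 8)*(-4))*1238 = ((2*I*√2 + 8)*(-4))*1238 = ((8 + 2*I*√2)*(-4))*1238 = (-32 - 8*I*√2)*1238 = -39616 - 9904*I*√2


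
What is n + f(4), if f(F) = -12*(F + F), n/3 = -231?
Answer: -789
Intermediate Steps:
n = -693 (n = 3*(-231) = -693)
f(F) = -24*F
n + f(4) = -693 - 24*4 = -693 - 96 = -789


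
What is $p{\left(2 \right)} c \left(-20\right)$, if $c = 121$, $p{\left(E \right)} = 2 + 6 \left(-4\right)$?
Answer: $53240$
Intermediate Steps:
$p{\left(E \right)} = -22$ ($p{\left(E \right)} = 2 - 24 = -22$)
$p{\left(2 \right)} c \left(-20\right) = \left(-22\right) 121 \left(-20\right) = \left(-2662\right) \left(-20\right) = 53240$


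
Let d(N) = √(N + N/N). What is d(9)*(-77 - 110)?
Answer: -187*√10 ≈ -591.35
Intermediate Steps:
d(N) = √(1 + N) (d(N) = √(N + 1) = √(1 + N))
d(9)*(-77 - 110) = √(1 + 9)*(-77 - 110) = √10*(-187) = -187*√10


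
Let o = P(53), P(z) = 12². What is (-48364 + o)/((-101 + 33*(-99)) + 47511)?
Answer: -48220/44143 ≈ -1.0924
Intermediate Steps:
P(z) = 144
o = 144
(-48364 + o)/((-101 + 33*(-99)) + 47511) = (-48364 + 144)/((-101 + 33*(-99)) + 47511) = -48220/((-101 - 3267) + 47511) = -48220/(-3368 + 47511) = -48220/44143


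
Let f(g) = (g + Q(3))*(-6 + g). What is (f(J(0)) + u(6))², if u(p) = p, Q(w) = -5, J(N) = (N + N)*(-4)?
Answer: 1296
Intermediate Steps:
J(N) = -8*N (J(N) = (2*N)*(-4) = -8*N)
f(g) = (-6 + g)*(-5 + g) (f(g) = (g - 5)*(-6 + g) = (-5 + g)*(-6 + g) = (-6 + g)*(-5 + g))
(f(J(0)) + u(6))² = ((30 + (-8*0)² - (-88)*0) + 6)² = ((30 + 0² - 11*0) + 6)² = ((30 + 0 + 0) + 6)² = (30 + 6)² = 36² = 1296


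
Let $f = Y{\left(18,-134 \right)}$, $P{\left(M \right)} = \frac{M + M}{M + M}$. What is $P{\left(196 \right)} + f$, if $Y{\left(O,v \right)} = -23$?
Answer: $-22$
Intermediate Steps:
$P{\left(M \right)} = 1$ ($P{\left(M \right)} = \frac{2 M}{2 M} = 2 M \frac{1}{2 M} = 1$)
$f = -23$
$P{\left(196 \right)} + f = 1 - 23 = -22$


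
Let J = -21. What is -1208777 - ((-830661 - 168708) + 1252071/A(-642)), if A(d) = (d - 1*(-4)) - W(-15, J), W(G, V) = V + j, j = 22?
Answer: -14728849/71 ≈ -2.0745e+5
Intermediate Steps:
W(G, V) = 22 + V (W(G, V) = V + 22 = 22 + V)
A(d) = 3 + d (A(d) = (d - 1*(-4)) - (22 - 21) = (d + 4) - 1*1 = (4 + d) - 1 = 3 + d)
-1208777 - ((-830661 - 168708) + 1252071/A(-642)) = -1208777 - ((-830661 - 168708) + 1252071/(3 - 642)) = -1208777 - (-999369 + 1252071/(-639)) = -1208777 - (-999369 + 1252071*(-1/639)) = -1208777 - (-999369 - 139119/71) = -1208777 - 1*(-71094318/71) = -1208777 + 71094318/71 = -14728849/71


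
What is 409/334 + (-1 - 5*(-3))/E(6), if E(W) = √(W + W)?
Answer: 409/334 + 7*√3/3 ≈ 5.2660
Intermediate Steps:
E(W) = √2*√W (E(W) = √(2*W) = √2*√W)
409/334 + (-1 - 5*(-3))/E(6) = 409/334 + (-1 - 5*(-3))/((√2*√6)) = 409*(1/334) + (-1 + 15)/((2*√3)) = 409/334 + 14*(√3/6) = 409/334 + 7*√3/3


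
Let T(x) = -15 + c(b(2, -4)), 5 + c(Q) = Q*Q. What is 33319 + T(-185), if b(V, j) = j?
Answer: 33315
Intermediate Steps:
c(Q) = -5 + Q² (c(Q) = -5 + Q*Q = -5 + Q²)
T(x) = -4 (T(x) = -15 + (-5 + (-4)²) = -15 + (-5 + 16) = -15 + 11 = -4)
33319 + T(-185) = 33319 - 4 = 33315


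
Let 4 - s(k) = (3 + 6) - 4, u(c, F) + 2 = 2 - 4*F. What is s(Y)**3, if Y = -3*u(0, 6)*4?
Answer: -1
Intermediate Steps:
u(c, F) = -4*F (u(c, F) = -2 + (2 - 4*F) = -4*F)
Y = 288 (Y = -(-12)*6*4 = -3*(-24)*4 = 72*4 = 288)
s(k) = -1 (s(k) = 4 - ((3 + 6) - 4) = 4 - (9 - 4) = 4 - 1*5 = 4 - 5 = -1)
s(Y)**3 = (-1)**3 = -1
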